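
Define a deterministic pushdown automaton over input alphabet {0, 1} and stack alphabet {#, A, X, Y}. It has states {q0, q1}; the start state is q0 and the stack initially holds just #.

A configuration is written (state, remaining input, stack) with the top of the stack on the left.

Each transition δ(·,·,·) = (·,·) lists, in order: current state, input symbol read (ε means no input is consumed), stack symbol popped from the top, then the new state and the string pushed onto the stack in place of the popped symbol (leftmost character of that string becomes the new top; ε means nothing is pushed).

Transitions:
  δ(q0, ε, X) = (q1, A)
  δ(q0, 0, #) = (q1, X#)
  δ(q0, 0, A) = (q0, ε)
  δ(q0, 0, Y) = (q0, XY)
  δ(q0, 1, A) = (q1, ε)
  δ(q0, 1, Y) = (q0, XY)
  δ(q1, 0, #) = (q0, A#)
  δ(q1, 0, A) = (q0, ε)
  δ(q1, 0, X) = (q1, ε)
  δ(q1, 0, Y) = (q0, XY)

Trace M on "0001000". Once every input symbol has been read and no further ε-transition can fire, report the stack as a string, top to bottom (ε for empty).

(q0, 0001000, #)
  read 0, top #: go to q1, push X# → (q1, 001000, X#)
  read 0, top X: go to q1, push ε → (q1, 01000, #)
  read 0, top #: go to q0, push A# → (q0, 1000, A#)
  read 1, top A: go to q1, push ε → (q1, 000, #)
  read 0, top #: go to q0, push A# → (q0, 00, A#)
  read 0, top A: go to q0, push ε → (q0, 0, #)
  read 0, top #: go to q1, push X# → (q1, ε, X#)
All input consumed in state q1 with stack X#.

X#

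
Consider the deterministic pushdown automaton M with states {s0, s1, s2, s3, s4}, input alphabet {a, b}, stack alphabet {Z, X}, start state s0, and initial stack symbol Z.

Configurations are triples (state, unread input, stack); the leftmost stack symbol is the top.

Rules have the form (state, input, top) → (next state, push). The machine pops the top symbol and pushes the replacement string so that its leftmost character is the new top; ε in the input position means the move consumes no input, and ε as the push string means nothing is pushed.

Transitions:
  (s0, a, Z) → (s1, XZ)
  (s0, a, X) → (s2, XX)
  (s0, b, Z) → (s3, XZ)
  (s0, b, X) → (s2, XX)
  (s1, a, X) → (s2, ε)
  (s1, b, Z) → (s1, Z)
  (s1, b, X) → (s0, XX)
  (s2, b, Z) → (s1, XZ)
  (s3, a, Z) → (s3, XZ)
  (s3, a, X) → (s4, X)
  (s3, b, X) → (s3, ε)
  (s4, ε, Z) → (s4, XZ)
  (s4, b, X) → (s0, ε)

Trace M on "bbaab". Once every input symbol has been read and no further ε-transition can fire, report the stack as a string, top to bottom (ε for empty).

Z

(s0, bbaab, Z)
  read b, top Z: go to s3, push XZ → (s3, baab, XZ)
  read b, top X: go to s3, push ε → (s3, aab, Z)
  read a, top Z: go to s3, push XZ → (s3, ab, XZ)
  read a, top X: go to s4, push X → (s4, b, XZ)
  read b, top X: go to s0, push ε → (s0, ε, Z)
All input consumed in state s0 with stack Z.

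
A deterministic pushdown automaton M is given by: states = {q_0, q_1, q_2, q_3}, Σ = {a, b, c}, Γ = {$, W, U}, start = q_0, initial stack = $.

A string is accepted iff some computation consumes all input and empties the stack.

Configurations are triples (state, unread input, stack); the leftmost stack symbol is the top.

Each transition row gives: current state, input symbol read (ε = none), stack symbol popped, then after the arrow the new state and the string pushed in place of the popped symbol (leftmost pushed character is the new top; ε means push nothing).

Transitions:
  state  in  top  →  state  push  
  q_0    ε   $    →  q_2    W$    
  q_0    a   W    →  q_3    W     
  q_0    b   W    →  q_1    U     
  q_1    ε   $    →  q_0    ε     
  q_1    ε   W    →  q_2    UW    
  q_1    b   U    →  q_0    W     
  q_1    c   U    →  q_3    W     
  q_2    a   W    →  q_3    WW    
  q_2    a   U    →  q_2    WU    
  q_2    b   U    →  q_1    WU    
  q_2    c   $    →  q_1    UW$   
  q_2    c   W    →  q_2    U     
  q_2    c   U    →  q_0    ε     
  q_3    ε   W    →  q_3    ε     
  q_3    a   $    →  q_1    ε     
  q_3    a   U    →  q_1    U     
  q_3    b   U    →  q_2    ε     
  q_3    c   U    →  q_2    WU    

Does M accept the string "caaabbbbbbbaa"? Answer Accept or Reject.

(q_0, caaabbbbbbbaa, $)
  ε-move, top $: go to q_2, push W$ → (q_2, caaabbbbbbbaa, W$)
  read c, top W: go to q_2, push U → (q_2, aaabbbbbbbaa, U$)
  read a, top U: go to q_2, push WU → (q_2, aabbbbbbbaa, WU$)
  read a, top W: go to q_3, push WW → (q_3, abbbbbbbaa, WWU$)
  ε-move, top W: go to q_3, push ε → (q_3, abbbbbbbaa, WU$)
  ε-move, top W: go to q_3, push ε → (q_3, abbbbbbbaa, U$)
  read a, top U: go to q_1, push U → (q_1, bbbbbbbaa, U$)
  read b, top U: go to q_0, push W → (q_0, bbbbbbaa, W$)
  read b, top W: go to q_1, push U → (q_1, bbbbbaa, U$)
  read b, top U: go to q_0, push W → (q_0, bbbbaa, W$)
  read b, top W: go to q_1, push U → (q_1, bbbaa, U$)
  read b, top U: go to q_0, push W → (q_0, bbaa, W$)
  read b, top W: go to q_1, push U → (q_1, baa, U$)
  read b, top U: go to q_0, push W → (q_0, aa, W$)
  read a, top W: go to q_3, push W → (q_3, a, W$)
  ε-move, top W: go to q_3, push ε → (q_3, a, $)
  read a, top $: go to q_1, push ε → (q_1, ε, ε)
All input consumed and the stack is empty.

Accept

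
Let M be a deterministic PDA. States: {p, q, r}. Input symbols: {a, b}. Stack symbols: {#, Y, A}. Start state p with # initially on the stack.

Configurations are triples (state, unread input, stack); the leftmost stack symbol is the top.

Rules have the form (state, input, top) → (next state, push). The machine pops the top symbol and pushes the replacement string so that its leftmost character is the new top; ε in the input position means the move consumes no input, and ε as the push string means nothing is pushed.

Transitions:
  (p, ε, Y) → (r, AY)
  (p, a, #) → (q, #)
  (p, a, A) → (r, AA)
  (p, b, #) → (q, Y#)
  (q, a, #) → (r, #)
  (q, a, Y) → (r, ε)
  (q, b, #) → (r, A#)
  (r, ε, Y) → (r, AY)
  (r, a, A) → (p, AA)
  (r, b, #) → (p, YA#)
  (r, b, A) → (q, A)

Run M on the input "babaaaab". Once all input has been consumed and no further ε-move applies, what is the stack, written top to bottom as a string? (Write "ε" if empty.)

(p, babaaaab, #) ⊢ (q, abaaaab, Y#) ⊢ (r, baaaab, #) ⊢ (p, aaaab, YA#) ⊢ (r, aaaab, AYA#) ⊢ (p, aaab, AAYA#) ⊢ (r, aab, AAAYA#) ⊢ (p, ab, AAAAYA#) ⊢ (r, b, AAAAAYA#) ⊢ (q, ε, AAAAAYA#)
All input consumed in state q with stack AAAAAYA#.

AAAAAYA#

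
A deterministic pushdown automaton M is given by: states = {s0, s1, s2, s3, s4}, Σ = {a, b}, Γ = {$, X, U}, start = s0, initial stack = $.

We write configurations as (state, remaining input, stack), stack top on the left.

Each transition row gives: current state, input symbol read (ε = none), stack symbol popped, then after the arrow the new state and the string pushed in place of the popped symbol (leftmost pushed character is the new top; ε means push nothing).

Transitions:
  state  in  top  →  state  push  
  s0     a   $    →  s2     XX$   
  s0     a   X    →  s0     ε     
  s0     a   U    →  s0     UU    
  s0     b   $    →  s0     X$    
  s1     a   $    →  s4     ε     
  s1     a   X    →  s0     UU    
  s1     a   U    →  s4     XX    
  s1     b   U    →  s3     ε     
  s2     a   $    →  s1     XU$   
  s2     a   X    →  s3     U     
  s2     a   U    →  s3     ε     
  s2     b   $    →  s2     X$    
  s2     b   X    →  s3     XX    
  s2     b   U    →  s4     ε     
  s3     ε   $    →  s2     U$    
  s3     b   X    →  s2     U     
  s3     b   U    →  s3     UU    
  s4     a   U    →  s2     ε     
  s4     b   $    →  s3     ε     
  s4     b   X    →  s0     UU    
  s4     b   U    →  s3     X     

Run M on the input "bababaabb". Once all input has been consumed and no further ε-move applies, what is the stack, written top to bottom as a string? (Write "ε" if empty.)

UXX$

(s0, bababaabb, $) ⊢ (s0, ababaabb, X$) ⊢ (s0, babaabb, $) ⊢ (s0, abaabb, X$) ⊢ (s0, baabb, $) ⊢ (s0, aabb, X$) ⊢ (s0, abb, $) ⊢ (s2, bb, XX$) ⊢ (s3, b, XXX$) ⊢ (s2, ε, UXX$)
All input consumed in state s2 with stack UXX$.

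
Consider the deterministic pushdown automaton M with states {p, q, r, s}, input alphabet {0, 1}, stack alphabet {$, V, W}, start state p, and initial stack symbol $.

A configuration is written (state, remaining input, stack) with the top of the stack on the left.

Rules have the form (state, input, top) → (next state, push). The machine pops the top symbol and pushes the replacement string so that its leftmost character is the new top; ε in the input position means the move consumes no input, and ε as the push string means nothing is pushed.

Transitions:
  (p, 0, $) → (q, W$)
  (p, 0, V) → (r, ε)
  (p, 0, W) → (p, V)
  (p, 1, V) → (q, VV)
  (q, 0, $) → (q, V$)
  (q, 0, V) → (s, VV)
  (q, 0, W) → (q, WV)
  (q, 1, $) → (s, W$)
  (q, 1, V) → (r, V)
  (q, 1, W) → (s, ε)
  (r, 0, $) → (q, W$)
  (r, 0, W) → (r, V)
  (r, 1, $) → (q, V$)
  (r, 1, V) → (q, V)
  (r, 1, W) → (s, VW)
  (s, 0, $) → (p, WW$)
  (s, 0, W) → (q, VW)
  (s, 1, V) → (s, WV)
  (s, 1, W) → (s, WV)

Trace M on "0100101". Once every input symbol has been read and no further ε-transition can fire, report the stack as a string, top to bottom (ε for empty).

(p, 0100101, $) ⊢ (q, 100101, W$) ⊢ (s, 00101, $) ⊢ (p, 0101, WW$) ⊢ (p, 101, VW$) ⊢ (q, 01, VVW$) ⊢ (s, 1, VVVW$) ⊢ (s, ε, WVVVW$)
All input consumed in state s with stack WVVVW$.

WVVVW$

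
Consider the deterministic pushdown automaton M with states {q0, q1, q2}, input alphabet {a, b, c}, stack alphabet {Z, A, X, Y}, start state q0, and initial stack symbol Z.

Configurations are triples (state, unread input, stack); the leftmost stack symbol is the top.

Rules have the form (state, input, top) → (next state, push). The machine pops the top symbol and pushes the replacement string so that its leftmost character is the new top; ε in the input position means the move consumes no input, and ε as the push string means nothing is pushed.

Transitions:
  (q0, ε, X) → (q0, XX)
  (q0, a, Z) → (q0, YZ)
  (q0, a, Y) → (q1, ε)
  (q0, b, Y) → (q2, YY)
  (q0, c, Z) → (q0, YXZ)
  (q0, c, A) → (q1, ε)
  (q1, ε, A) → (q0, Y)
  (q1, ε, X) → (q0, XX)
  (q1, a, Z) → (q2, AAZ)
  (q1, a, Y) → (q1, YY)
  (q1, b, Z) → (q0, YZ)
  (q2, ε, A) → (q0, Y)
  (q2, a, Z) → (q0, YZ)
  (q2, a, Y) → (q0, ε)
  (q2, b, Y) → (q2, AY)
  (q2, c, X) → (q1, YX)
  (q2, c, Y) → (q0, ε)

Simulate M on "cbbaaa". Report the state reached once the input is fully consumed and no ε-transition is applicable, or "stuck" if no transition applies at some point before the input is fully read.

q1

(q0, cbbaaa, Z)
  read c, top Z: go to q0, push YXZ → (q0, bbaaa, YXZ)
  read b, top Y: go to q2, push YY → (q2, baaa, YYXZ)
  read b, top Y: go to q2, push AY → (q2, aaa, AYYXZ)
  ε-move, top A: go to q0, push Y → (q0, aaa, YYYXZ)
  read a, top Y: go to q1, push ε → (q1, aa, YYXZ)
  read a, top Y: go to q1, push YY → (q1, a, YYYXZ)
  read a, top Y: go to q1, push YY → (q1, ε, YYYYXZ)
All input consumed; M is in state q1.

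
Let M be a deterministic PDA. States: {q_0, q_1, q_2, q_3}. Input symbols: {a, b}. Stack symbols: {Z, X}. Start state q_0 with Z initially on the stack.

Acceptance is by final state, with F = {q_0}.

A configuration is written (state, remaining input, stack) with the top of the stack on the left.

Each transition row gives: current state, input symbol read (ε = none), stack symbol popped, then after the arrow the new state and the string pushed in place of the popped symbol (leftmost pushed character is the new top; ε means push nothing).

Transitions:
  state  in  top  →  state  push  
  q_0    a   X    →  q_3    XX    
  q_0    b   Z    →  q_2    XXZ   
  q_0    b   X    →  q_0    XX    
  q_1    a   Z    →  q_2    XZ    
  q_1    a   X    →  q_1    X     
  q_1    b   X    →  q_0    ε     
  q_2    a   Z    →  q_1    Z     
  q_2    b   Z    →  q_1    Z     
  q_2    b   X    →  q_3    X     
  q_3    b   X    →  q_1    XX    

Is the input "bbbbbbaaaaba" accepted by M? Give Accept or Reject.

Reject

(q_0, bbbbbbaaaaba, Z)
  read b, top Z: go to q_2, push XXZ → (q_2, bbbbbaaaaba, XXZ)
  read b, top X: go to q_3, push X → (q_3, bbbbaaaaba, XXZ)
  read b, top X: go to q_1, push XX → (q_1, bbbaaaaba, XXXZ)
  read b, top X: go to q_0, push ε → (q_0, bbaaaaba, XXZ)
  read b, top X: go to q_0, push XX → (q_0, baaaaba, XXXZ)
  read b, top X: go to q_0, push XX → (q_0, aaaaba, XXXXZ)
  read a, top X: go to q_3, push XX → (q_3, aaaba, XXXXXZ)
No transition applies at (q_3, aaaba, XXXXXZ); input not fully consumed.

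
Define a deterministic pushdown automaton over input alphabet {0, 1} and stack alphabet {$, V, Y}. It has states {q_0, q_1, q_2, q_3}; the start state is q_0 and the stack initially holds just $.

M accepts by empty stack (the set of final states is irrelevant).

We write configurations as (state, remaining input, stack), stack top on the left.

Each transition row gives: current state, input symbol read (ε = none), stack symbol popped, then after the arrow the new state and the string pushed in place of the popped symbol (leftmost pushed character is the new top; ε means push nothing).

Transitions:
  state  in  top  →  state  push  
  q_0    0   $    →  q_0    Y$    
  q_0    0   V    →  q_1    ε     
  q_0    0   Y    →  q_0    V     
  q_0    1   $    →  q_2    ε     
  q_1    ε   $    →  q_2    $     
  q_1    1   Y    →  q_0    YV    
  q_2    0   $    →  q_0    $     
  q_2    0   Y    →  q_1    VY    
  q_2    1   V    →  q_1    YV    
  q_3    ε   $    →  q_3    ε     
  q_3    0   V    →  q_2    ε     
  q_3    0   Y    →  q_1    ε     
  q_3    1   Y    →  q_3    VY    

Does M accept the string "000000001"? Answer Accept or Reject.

Accept

(q_0, 000000001, $) ⊢ (q_0, 00000001, Y$) ⊢ (q_0, 0000001, V$) ⊢ (q_1, 000001, $) ⊢ (q_2, 000001, $) ⊢ (q_0, 00001, $) ⊢ (q_0, 0001, Y$) ⊢ (q_0, 001, V$) ⊢ (q_1, 01, $) ⊢ (q_2, 01, $) ⊢ (q_0, 1, $) ⊢ (q_2, ε, ε)
All input consumed and the stack is empty.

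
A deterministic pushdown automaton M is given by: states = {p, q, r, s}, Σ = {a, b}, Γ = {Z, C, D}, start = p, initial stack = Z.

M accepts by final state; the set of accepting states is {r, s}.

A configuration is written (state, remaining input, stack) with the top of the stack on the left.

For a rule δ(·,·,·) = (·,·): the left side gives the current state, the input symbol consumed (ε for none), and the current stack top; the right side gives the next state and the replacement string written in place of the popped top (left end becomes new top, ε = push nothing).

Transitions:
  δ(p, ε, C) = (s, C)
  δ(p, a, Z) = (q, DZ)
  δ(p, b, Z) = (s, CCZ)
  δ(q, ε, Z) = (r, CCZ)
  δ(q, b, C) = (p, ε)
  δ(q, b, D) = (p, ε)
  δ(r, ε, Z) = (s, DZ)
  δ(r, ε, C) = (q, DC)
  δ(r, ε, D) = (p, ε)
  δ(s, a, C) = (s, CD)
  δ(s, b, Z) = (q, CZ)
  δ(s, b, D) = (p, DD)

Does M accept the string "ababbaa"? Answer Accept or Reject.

(p, ababbaa, Z) ⊢ (q, babbaa, DZ) ⊢ (p, abbaa, Z) ⊢ (q, bbaa, DZ) ⊢ (p, baa, Z) ⊢ (s, aa, CCZ) ⊢ (s, a, CDCZ) ⊢ (s, ε, CDDCZ)
All input consumed; state s ∈ F.

Accept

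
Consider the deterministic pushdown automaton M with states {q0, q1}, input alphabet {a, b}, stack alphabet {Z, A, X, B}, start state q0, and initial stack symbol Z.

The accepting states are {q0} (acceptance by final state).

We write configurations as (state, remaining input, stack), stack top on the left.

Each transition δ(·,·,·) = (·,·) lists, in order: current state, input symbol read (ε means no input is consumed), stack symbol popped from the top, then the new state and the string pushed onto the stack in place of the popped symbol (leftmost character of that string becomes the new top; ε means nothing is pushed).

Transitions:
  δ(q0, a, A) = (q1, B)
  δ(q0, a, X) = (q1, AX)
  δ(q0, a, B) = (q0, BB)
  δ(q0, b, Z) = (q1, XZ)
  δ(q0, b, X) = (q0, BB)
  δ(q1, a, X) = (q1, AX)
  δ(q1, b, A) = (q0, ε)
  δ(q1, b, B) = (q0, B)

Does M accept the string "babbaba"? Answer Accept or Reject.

(q0, babbaba, Z) ⊢ (q1, abbaba, XZ) ⊢ (q1, bbaba, AXZ) ⊢ (q0, baba, XZ) ⊢ (q0, aba, BBZ) ⊢ (q0, ba, BBBZ)
No transition applies at (q0, ba, BBBZ); input not fully consumed.

Reject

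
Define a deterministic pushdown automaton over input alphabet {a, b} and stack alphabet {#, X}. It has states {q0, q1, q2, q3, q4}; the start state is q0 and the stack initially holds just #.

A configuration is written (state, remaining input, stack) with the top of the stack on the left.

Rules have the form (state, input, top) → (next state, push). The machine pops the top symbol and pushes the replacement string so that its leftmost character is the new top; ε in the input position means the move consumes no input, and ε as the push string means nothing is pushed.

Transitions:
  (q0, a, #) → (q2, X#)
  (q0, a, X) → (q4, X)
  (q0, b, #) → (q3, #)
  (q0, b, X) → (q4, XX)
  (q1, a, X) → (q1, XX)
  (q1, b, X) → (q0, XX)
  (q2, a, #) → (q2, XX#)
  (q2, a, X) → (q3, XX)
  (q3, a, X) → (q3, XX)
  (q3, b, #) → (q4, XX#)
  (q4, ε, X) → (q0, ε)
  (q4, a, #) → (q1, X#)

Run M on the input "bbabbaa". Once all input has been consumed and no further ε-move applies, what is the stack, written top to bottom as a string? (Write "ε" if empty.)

(q0, bbabbaa, #)
  read b, top #: go to q3, push # → (q3, babbaa, #)
  read b, top #: go to q4, push XX# → (q4, abbaa, XX#)
  ε-move, top X: go to q0, push ε → (q0, abbaa, X#)
  read a, top X: go to q4, push X → (q4, bbaa, X#)
  ε-move, top X: go to q0, push ε → (q0, bbaa, #)
  read b, top #: go to q3, push # → (q3, baa, #)
  read b, top #: go to q4, push XX# → (q4, aa, XX#)
  ε-move, top X: go to q0, push ε → (q0, aa, X#)
  read a, top X: go to q4, push X → (q4, a, X#)
  ε-move, top X: go to q0, push ε → (q0, a, #)
  read a, top #: go to q2, push X# → (q2, ε, X#)
All input consumed in state q2 with stack X#.

X#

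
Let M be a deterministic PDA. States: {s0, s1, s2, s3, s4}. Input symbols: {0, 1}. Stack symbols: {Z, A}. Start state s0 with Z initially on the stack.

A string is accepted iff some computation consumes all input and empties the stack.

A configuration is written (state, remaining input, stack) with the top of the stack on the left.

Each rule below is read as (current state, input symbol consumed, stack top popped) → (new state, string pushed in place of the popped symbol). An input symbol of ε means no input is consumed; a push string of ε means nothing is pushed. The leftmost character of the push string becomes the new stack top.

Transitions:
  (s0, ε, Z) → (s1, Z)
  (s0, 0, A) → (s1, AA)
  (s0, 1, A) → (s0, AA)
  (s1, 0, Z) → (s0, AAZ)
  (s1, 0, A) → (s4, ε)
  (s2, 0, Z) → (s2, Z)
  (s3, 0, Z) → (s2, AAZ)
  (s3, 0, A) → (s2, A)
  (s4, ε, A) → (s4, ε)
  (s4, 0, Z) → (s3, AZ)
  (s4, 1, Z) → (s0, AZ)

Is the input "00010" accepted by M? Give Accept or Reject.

Reject

(s0, 00010, Z) ⊢ (s1, 00010, Z) ⊢ (s0, 0010, AAZ) ⊢ (s1, 010, AAAZ) ⊢ (s4, 10, AAZ) ⊢ (s4, 10, AZ) ⊢ (s4, 10, Z) ⊢ (s0, 0, AZ) ⊢ (s1, ε, AAZ)
All input consumed; stack is AAZ, not empty, and no further ε-move applies.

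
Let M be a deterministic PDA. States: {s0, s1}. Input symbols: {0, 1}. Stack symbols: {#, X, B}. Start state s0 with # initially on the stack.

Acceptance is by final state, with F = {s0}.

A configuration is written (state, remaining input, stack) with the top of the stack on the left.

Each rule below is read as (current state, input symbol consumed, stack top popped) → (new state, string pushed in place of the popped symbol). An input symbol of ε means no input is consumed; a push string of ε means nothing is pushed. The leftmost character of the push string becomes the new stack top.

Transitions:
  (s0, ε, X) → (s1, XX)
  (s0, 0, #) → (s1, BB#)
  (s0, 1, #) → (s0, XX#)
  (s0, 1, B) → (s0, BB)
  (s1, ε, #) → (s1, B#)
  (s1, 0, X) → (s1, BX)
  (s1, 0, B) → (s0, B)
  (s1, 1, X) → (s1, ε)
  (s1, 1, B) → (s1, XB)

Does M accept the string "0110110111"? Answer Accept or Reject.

Reject

(s0, 0110110111, #)
  read 0, top #: go to s1, push BB# → (s1, 110110111, BB#)
  read 1, top B: go to s1, push XB → (s1, 10110111, XBB#)
  read 1, top X: go to s1, push ε → (s1, 0110111, BB#)
  read 0, top B: go to s0, push B → (s0, 110111, BB#)
  read 1, top B: go to s0, push BB → (s0, 10111, BBB#)
  read 1, top B: go to s0, push BB → (s0, 0111, BBBB#)
No transition applies at (s0, 0111, BBBB#); input not fully consumed.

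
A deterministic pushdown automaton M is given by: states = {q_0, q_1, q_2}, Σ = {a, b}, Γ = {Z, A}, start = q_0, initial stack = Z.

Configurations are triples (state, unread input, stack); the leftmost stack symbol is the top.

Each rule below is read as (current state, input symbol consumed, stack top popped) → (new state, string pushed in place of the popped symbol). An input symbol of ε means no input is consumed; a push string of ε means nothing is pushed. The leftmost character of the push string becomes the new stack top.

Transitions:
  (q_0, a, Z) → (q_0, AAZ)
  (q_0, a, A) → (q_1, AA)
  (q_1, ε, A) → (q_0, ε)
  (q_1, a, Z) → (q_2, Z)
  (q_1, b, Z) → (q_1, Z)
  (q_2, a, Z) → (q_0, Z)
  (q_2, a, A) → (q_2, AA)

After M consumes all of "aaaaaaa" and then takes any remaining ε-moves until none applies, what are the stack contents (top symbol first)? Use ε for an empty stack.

AAZ

(q_0, aaaaaaa, Z)
  read a, top Z: go to q_0, push AAZ → (q_0, aaaaaa, AAZ)
  read a, top A: go to q_1, push AA → (q_1, aaaaa, AAAZ)
  ε-move, top A: go to q_0, push ε → (q_0, aaaaa, AAZ)
  read a, top A: go to q_1, push AA → (q_1, aaaa, AAAZ)
  ε-move, top A: go to q_0, push ε → (q_0, aaaa, AAZ)
  read a, top A: go to q_1, push AA → (q_1, aaa, AAAZ)
  ε-move, top A: go to q_0, push ε → (q_0, aaa, AAZ)
  read a, top A: go to q_1, push AA → (q_1, aa, AAAZ)
  ε-move, top A: go to q_0, push ε → (q_0, aa, AAZ)
  read a, top A: go to q_1, push AA → (q_1, a, AAAZ)
  ε-move, top A: go to q_0, push ε → (q_0, a, AAZ)
  read a, top A: go to q_1, push AA → (q_1, ε, AAAZ)
  ε-move, top A: go to q_0, push ε → (q_0, ε, AAZ)
All input consumed in state q_0 with stack AAZ.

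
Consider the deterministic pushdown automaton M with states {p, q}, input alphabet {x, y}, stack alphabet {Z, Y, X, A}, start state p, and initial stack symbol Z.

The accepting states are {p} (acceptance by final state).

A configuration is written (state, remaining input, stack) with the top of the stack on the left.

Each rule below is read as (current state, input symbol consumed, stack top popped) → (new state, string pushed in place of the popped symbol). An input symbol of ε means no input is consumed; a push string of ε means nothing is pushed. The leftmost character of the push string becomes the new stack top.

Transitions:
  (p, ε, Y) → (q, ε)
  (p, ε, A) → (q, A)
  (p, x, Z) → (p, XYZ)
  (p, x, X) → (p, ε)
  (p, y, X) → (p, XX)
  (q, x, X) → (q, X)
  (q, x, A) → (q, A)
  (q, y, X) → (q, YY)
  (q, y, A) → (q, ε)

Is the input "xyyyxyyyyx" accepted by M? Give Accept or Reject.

Accept

(p, xyyyxyyyyx, Z)
  read x, top Z: go to p, push XYZ → (p, yyyxyyyyx, XYZ)
  read y, top X: go to p, push XX → (p, yyxyyyyx, XXYZ)
  read y, top X: go to p, push XX → (p, yxyyyyx, XXXYZ)
  read y, top X: go to p, push XX → (p, xyyyyx, XXXXYZ)
  read x, top X: go to p, push ε → (p, yyyyx, XXXYZ)
  read y, top X: go to p, push XX → (p, yyyx, XXXXYZ)
  read y, top X: go to p, push XX → (p, yyx, XXXXXYZ)
  read y, top X: go to p, push XX → (p, yx, XXXXXXYZ)
  read y, top X: go to p, push XX → (p, x, XXXXXXXYZ)
  read x, top X: go to p, push ε → (p, ε, XXXXXXYZ)
All input consumed; state p ∈ F.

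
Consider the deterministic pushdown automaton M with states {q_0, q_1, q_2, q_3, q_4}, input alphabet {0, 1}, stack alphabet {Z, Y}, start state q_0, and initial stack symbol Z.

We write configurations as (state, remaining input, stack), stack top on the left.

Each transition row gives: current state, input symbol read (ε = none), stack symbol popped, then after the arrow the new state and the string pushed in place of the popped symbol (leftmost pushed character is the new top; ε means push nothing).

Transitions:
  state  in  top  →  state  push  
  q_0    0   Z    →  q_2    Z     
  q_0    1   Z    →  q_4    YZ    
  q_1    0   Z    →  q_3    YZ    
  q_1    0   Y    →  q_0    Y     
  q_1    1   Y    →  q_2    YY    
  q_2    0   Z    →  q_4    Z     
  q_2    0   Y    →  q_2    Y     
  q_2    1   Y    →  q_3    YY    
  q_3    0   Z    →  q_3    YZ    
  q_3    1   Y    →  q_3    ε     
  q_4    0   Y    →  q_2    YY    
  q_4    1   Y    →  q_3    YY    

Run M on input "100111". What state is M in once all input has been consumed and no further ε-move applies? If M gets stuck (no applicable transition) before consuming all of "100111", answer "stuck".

(q_0, 100111, Z)
  read 1, top Z: go to q_4, push YZ → (q_4, 00111, YZ)
  read 0, top Y: go to q_2, push YY → (q_2, 0111, YYZ)
  read 0, top Y: go to q_2, push Y → (q_2, 111, YYZ)
  read 1, top Y: go to q_3, push YY → (q_3, 11, YYYZ)
  read 1, top Y: go to q_3, push ε → (q_3, 1, YYZ)
  read 1, top Y: go to q_3, push ε → (q_3, ε, YZ)
All input consumed; M is in state q_3.

q_3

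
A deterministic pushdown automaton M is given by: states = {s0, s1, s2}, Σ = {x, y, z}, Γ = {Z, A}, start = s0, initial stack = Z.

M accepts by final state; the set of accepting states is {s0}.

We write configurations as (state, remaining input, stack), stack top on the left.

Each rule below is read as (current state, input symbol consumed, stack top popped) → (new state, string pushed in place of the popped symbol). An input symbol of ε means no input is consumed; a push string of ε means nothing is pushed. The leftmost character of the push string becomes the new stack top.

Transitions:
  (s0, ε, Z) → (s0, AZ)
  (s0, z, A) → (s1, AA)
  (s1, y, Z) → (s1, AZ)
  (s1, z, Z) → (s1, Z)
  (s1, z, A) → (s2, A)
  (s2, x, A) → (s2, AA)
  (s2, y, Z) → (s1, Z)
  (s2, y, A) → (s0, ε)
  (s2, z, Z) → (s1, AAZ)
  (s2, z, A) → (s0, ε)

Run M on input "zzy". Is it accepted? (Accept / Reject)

(s0, zzy, Z)
  ε-move, top Z: go to s0, push AZ → (s0, zzy, AZ)
  read z, top A: go to s1, push AA → (s1, zy, AAZ)
  read z, top A: go to s2, push A → (s2, y, AAZ)
  read y, top A: go to s0, push ε → (s0, ε, AZ)
All input consumed; state s0 ∈ F.

Accept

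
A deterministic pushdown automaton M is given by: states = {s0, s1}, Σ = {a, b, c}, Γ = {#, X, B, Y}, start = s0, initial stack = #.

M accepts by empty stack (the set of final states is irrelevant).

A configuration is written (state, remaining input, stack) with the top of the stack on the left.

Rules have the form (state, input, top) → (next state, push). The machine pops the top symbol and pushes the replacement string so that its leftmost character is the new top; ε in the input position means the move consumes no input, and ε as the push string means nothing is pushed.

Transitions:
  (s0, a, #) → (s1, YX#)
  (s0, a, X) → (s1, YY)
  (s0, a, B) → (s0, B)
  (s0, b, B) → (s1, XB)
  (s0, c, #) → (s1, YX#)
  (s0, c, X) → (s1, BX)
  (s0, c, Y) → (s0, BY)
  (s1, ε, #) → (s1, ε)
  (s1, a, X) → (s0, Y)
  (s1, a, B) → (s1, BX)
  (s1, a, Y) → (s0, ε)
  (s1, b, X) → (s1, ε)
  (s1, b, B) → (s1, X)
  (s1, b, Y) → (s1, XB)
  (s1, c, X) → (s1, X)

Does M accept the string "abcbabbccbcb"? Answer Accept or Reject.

(s0, abcbabbccbcb, #) ⊢ (s1, bcbabbccbcb, YX#) ⊢ (s1, cbabbccbcb, XBX#) ⊢ (s1, babbccbcb, XBX#) ⊢ (s1, abbccbcb, BX#) ⊢ (s1, bbccbcb, BXX#) ⊢ (s1, bccbcb, XXX#) ⊢ (s1, ccbcb, XX#) ⊢ (s1, cbcb, XX#) ⊢ (s1, bcb, XX#) ⊢ (s1, cb, X#) ⊢ (s1, b, X#) ⊢ (s1, ε, #) ⊢ (s1, ε, ε)
All input consumed and the stack is empty.

Accept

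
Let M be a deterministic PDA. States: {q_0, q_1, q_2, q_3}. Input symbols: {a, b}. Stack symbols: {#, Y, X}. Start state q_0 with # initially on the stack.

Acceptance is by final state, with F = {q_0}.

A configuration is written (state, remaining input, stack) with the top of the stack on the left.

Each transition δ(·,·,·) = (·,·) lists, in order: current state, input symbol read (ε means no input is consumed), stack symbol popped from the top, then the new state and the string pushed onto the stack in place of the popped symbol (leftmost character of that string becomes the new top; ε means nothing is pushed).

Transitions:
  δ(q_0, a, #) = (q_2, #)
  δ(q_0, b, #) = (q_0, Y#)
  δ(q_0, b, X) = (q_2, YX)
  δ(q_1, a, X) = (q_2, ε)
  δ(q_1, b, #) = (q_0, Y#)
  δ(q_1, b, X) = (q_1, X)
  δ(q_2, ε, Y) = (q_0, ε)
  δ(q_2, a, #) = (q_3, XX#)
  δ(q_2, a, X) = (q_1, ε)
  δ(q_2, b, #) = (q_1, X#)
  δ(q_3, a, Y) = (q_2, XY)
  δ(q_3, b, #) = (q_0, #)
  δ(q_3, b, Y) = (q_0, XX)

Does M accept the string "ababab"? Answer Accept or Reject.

(q_0, ababab, #) ⊢ (q_2, babab, #) ⊢ (q_1, abab, X#) ⊢ (q_2, bab, #) ⊢ (q_1, ab, X#) ⊢ (q_2, b, #) ⊢ (q_1, ε, X#)
All input consumed; state q_1 ∉ F and no further ε-move applies.

Reject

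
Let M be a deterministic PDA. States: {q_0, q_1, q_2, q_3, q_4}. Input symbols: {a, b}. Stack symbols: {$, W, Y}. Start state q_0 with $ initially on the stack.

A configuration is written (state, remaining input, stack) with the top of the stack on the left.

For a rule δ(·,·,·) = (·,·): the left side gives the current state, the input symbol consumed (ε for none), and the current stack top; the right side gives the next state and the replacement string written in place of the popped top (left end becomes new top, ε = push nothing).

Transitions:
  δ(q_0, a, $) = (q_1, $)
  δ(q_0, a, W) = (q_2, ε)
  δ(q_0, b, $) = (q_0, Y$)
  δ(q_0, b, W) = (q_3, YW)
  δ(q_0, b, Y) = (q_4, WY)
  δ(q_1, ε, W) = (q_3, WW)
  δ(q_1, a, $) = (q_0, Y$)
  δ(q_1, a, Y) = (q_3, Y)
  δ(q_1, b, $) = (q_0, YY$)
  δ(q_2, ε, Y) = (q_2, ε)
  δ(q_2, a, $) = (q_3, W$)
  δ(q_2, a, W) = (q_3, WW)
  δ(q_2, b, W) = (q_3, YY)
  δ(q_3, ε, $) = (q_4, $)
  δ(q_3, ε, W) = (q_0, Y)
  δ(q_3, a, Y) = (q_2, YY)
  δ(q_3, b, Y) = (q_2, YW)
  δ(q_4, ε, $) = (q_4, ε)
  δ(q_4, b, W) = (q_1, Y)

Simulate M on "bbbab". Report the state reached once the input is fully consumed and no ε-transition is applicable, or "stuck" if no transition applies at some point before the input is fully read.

(q_0, bbbab, $) ⊢ (q_0, bbab, Y$) ⊢ (q_4, bab, WY$) ⊢ (q_1, ab, YY$) ⊢ (q_3, b, YY$) ⊢ (q_2, ε, YWY$) ⊢ (q_2, ε, WY$)
All input consumed; M is in state q_2.

q_2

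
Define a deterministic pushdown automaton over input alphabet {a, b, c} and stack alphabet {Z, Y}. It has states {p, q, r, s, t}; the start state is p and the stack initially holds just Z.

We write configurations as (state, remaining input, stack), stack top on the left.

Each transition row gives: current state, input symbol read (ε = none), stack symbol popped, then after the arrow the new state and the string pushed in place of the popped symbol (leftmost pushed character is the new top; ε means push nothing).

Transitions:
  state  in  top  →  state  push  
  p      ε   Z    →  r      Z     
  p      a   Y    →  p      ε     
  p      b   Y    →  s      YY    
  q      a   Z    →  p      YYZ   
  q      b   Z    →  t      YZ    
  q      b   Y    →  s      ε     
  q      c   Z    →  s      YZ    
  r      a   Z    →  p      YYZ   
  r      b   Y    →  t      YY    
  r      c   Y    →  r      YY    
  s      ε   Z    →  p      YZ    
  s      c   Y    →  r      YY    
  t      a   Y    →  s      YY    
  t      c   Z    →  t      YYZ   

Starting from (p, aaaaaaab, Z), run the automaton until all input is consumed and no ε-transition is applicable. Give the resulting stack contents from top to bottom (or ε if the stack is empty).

(p, aaaaaaab, Z)
  ε-move, top Z: go to r, push Z → (r, aaaaaaab, Z)
  read a, top Z: go to p, push YYZ → (p, aaaaaab, YYZ)
  read a, top Y: go to p, push ε → (p, aaaaab, YZ)
  read a, top Y: go to p, push ε → (p, aaaab, Z)
  ε-move, top Z: go to r, push Z → (r, aaaab, Z)
  read a, top Z: go to p, push YYZ → (p, aaab, YYZ)
  read a, top Y: go to p, push ε → (p, aab, YZ)
  read a, top Y: go to p, push ε → (p, ab, Z)
  ε-move, top Z: go to r, push Z → (r, ab, Z)
  read a, top Z: go to p, push YYZ → (p, b, YYZ)
  read b, top Y: go to s, push YY → (s, ε, YYYZ)
All input consumed in state s with stack YYYZ.

YYYZ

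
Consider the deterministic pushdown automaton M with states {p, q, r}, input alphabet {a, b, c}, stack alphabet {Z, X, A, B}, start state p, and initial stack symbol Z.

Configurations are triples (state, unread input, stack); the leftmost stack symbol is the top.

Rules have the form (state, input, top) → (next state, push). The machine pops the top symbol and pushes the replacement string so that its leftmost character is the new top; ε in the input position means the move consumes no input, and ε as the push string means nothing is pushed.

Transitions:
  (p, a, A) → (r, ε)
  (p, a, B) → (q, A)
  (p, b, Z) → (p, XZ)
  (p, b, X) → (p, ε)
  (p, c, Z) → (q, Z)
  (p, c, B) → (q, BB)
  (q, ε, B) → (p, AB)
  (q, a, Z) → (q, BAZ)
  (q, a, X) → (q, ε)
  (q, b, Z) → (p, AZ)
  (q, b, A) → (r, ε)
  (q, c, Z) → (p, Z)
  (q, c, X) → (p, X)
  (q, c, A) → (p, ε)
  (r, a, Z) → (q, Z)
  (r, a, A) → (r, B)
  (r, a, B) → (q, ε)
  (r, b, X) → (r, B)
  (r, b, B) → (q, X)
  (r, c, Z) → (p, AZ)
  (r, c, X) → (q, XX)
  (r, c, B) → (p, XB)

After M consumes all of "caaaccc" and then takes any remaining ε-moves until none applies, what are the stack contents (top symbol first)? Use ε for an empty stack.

(p, caaaccc, Z) ⊢ (q, aaaccc, Z) ⊢ (q, aaccc, BAZ) ⊢ (p, aaccc, ABAZ) ⊢ (r, accc, BAZ) ⊢ (q, ccc, AZ) ⊢ (p, cc, Z) ⊢ (q, c, Z) ⊢ (p, ε, Z)
All input consumed in state p with stack Z.

Z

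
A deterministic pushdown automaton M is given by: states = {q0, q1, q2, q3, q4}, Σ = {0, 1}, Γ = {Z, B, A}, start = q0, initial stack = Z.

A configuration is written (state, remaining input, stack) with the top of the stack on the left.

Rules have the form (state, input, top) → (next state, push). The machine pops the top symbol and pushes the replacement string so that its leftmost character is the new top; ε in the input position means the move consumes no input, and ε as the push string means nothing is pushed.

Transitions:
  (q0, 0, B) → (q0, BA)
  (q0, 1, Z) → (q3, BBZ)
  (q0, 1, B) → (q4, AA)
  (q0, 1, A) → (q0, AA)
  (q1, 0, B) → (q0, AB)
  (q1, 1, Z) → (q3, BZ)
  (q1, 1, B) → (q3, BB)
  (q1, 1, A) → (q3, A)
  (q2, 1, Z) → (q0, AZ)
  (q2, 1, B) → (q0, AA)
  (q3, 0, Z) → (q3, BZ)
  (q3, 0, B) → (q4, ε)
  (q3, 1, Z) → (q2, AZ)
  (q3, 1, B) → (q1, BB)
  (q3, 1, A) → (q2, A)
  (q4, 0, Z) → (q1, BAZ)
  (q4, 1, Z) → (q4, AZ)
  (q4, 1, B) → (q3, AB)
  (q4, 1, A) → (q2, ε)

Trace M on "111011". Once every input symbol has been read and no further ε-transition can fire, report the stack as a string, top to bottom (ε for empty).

(q0, 111011, Z) ⊢ (q3, 11011, BBZ) ⊢ (q1, 1011, BBBZ) ⊢ (q3, 011, BBBBZ) ⊢ (q4, 11, BBBZ) ⊢ (q3, 1, ABBBZ) ⊢ (q2, ε, ABBBZ)
All input consumed in state q2 with stack ABBBZ.

ABBBZ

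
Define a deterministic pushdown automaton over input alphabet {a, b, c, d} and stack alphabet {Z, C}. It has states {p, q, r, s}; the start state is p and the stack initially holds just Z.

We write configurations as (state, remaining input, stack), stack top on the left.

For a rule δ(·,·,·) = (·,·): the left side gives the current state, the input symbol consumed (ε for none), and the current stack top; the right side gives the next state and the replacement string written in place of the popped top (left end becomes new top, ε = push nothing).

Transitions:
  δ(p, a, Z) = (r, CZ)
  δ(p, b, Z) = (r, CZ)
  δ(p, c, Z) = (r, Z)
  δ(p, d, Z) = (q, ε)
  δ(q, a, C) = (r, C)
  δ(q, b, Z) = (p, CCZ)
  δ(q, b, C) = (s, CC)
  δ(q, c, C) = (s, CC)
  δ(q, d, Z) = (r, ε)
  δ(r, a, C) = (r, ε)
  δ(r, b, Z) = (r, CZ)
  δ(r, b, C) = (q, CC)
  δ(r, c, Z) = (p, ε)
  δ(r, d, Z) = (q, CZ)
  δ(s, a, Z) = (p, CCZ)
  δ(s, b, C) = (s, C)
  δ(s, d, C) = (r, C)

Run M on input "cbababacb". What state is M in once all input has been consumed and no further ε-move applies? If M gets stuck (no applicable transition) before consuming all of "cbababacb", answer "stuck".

stuck

(p, cbababacb, Z) ⊢ (r, bababacb, Z) ⊢ (r, ababacb, CZ) ⊢ (r, babacb, Z) ⊢ (r, abacb, CZ) ⊢ (r, bacb, Z) ⊢ (r, acb, CZ) ⊢ (r, cb, Z) ⊢ (p, b, ε)
No transition for (p, b, top ε); M blocks with input b remaining.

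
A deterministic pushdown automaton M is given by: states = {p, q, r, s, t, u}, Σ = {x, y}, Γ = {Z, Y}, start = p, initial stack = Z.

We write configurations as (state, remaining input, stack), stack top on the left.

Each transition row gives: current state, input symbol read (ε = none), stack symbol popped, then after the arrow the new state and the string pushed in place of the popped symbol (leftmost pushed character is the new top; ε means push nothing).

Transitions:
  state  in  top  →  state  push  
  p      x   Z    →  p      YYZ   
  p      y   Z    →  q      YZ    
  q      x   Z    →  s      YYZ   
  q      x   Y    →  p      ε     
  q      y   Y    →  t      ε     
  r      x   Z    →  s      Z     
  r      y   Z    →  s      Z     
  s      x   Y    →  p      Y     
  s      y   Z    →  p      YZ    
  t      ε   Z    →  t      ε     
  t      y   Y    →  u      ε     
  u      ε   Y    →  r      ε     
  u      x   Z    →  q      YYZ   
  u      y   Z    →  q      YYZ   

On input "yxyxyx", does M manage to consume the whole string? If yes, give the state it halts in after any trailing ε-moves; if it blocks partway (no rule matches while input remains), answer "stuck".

p

(p, yxyxyx, Z) ⊢ (q, xyxyx, YZ) ⊢ (p, yxyx, Z) ⊢ (q, xyx, YZ) ⊢ (p, yx, Z) ⊢ (q, x, YZ) ⊢ (p, ε, Z)
All input consumed; M is in state p.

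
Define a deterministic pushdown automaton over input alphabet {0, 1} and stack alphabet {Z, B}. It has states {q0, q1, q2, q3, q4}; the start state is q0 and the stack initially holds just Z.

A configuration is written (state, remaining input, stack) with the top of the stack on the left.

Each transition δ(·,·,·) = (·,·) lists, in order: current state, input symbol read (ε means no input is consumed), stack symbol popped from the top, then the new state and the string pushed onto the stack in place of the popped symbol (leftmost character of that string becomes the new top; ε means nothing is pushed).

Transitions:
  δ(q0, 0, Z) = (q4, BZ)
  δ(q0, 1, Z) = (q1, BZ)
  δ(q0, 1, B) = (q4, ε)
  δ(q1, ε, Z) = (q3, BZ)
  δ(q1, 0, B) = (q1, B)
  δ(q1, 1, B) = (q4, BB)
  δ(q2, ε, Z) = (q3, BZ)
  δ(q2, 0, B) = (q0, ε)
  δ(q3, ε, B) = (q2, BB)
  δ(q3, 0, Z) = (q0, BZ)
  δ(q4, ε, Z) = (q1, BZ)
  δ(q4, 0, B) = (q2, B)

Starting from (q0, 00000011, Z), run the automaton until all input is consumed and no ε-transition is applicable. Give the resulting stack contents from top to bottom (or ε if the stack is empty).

BBZ

(q0, 00000011, Z) ⊢ (q4, 0000011, BZ) ⊢ (q2, 000011, BZ) ⊢ (q0, 00011, Z) ⊢ (q4, 0011, BZ) ⊢ (q2, 011, BZ) ⊢ (q0, 11, Z) ⊢ (q1, 1, BZ) ⊢ (q4, ε, BBZ)
All input consumed in state q4 with stack BBZ.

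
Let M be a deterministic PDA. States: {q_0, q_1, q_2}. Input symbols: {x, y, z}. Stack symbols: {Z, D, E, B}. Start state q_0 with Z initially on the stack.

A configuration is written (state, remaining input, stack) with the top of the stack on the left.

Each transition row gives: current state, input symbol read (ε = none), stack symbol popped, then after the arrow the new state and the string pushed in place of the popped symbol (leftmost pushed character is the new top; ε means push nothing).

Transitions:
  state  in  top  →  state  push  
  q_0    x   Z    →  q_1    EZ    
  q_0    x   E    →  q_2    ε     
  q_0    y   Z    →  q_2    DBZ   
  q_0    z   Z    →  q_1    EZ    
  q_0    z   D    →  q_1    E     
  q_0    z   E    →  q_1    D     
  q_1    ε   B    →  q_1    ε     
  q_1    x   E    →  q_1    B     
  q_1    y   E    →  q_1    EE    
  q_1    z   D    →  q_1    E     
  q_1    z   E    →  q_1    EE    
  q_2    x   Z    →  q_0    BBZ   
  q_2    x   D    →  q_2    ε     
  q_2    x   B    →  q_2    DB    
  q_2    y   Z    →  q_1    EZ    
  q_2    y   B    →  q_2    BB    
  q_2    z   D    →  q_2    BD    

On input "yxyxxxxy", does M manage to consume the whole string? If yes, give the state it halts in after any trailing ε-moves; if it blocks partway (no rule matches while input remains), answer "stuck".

(q_0, yxyxxxxy, Z) ⊢ (q_2, xyxxxxy, DBZ) ⊢ (q_2, yxxxxy, BZ) ⊢ (q_2, xxxxy, BBZ) ⊢ (q_2, xxxy, DBBZ) ⊢ (q_2, xxy, BBZ) ⊢ (q_2, xy, DBBZ) ⊢ (q_2, y, BBZ) ⊢ (q_2, ε, BBBZ)
All input consumed; M is in state q_2.

q_2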